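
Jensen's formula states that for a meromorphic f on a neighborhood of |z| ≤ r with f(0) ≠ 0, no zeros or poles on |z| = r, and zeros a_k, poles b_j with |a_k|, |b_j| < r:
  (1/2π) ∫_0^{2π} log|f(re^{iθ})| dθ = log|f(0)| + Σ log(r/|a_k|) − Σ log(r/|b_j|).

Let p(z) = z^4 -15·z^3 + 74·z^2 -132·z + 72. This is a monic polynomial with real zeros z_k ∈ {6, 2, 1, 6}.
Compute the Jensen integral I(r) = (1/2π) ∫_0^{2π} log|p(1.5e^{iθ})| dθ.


Zeros: 1, 2, 6, 6; r = 1.5.
Inside |z| < r: 1. Outside (|z| ≥ r): 2, 6, 6.
p(0) = 72, so log|p(0)| = log(72) = 4.2767.
Apply Jensen: I(r) = log|p(0)| + Σ_k log(r/|z_k|), summed over zeros inside |z| < r.
  log(r/|z_k|) for z_k = 1: log(1.5/1) = 0.4055
  Outside zeros (2, 6, 6) contribute nothing to the Jensen sum.
Sum over inside zeros: 0.4055.
I(r) = log|p(0)| + (inside sum) = 4.2767 + 0.4055 = 4.6821.
Note: since some zeros are outside |z| ≤ r, the simplified n·log(r) form does NOT apply — only the inside zeros contribute.

I(r) ≈ 4.6821.


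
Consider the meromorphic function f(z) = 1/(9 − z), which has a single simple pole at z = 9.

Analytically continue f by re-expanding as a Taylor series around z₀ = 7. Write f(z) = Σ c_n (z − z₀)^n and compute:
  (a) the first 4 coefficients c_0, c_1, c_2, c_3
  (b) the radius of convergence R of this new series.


Let w = z − z₀, so z = z₀ + w.
Then 9 − z = 9 − (z₀ + w) = (9 − z₀) − w = 2 − w.
f(z) = 1/(2 − w) = (1/(2)) · 1/(1 − w/(2)) = Σ_{n≥0} w^n / (2)^(n+1).
So c_n = 1/(2)^(n+1):
  c_0 = 1/(2)^1 = 1/2.
  c_1 = 1/(2)^2 = 1/4.
  c_2 = 1/(2)^3 = 1/8.
  c_3 = 1/(2)^4 = 1/16.
The series is valid for |w/d| < 1, i.e. |z − z₀| < |d|.
Radius of convergence: R = |9 − z₀| = |2| = 2 (distance from z₀ to the singularity z = 9).

c_0 = 1/2, c_1 = 1/4, c_2 = 1/8, c_3 = 1/16; R = 2.


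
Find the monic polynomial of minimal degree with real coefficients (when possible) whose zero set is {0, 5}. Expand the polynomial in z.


The polynomial is p(z) = ∏_{α ∈ S} (z − α), where S = {0, 5}.
Expanding the product yields: p(z) = z^2 -5·z.
The resulting polynomial has degree 2 and real coefficients as required.

p(z) = z^2 -5·z.


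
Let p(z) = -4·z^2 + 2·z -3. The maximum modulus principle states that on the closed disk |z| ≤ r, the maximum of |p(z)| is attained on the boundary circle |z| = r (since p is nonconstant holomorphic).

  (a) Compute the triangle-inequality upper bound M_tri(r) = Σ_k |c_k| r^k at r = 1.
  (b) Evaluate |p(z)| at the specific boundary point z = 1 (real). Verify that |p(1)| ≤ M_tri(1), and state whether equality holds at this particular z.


Coefficients: c_0 = -3, c_1 = 2, c_2 = -4. Radius r = 1.
Part (a). Triangle bound: M_tri(r) = Σ_k |c_k| r^k
  = |-3|·1^0 + |2|·1^1 + |-4|·1^2
  = 3 + 2 + 4 = 9.
This bounds M(r) := max_{|z|=r} |p(z)| from above; equality holds iff all terms c_k z^k can be made to align in phase at a single z on |z|=r.
Part (b). At z = 1 (real, on the circle |z| = r):
  p(1) = (-3)·1^0 + (2)·1^1 + (-4)·1^2 = -5.
  |p(1)| = 5.
Check: |p(1)| = 5 ≤ 9 = M_tri(1). ✓ Equality does not hold at z = 1 (the coefficients have mixed signs, so the terms do not all align in phase there).

M_tri(1) = 9; |p(1)| = 5; equality at z=1: no.


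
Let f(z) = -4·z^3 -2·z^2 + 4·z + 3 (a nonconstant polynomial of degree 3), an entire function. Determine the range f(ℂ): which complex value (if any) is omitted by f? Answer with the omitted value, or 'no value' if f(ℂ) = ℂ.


Little Picard bounds the complement of f(ℂ) to at most one point.
For every w ∈ ℂ, the equation p(z) − w = 0 is a nonconstant polynomial in z and hence has at least one root by the fundamental theorem of algebra. So p is surjective onto ℂ, omitting no value.

Omitted value: no value.


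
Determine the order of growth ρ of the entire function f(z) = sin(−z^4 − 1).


Write sin(w) = (e^{iw} ± e^{−iw})/(2 or 2i), so |sin(w)| ≤ e^{|w|}. With w = −z^4 − 1, |w| ≤ 1r^4 + 1 on |z|=r, giving M(r) ≤ e^{1r^4 + 1} and ρ ≤ 4. For the lower bound, choose z on |z|=r with -1z^4 purely imaginary of modulus 1r^4; then |sin(−z^4 − 1)| grows like e^{1r^4}/2, so ρ ≥ 4. Hence ρ = 4.
Therefore ρ = 4.

Order ρ = 4.


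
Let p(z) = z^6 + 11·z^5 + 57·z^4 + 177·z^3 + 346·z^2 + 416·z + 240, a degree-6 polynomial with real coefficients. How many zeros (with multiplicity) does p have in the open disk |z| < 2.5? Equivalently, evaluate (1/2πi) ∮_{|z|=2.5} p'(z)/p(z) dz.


The zeros of p are: -3, (-2 + 2i), (-2 - 2i), -2, (-1 + 2i), (-1 - 2i).
Their magnitudes are: 3, 2.828, 2.828, 2, 2.236, 2.236.
Zeros with |z| < R = 2.5: -2, (-1 + 2i), (-1 - 2i).
Count = 3.
By the argument principle, (1/2πi) ∮_{|z|=R} p'(z)/p(z) dz equals exactly this count.

Number of zeros inside |z| < 2.5: 3.


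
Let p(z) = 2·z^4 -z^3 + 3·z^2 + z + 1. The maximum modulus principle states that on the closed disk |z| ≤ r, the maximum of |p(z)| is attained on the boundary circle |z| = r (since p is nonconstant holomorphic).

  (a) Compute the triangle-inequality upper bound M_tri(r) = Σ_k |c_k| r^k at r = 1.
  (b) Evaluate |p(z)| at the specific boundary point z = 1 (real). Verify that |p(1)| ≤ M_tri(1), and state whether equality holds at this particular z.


Coefficients: c_0 = 1, c_1 = 1, c_2 = 3, c_3 = -1, c_4 = 2. Radius r = 1.
Part (a). Triangle bound: M_tri(r) = Σ_k |c_k| r^k
  = |1|·1^0 + |1|·1^1 + |3|·1^2 + |-1|·1^3 + |2|·1^4
  = 1 + 1 + 3 + 1 + 2 = 8.
This bounds M(r) := max_{|z|=r} |p(z)| from above; equality holds iff all terms c_k z^k can be made to align in phase at a single z on |z|=r.
Part (b). At z = 1 (real, on the circle |z| = r):
  p(1) = (1)·1^0 + (1)·1^1 + (3)·1^2 + (-1)·1^3 + (2)·1^4 = 6.
  |p(1)| = 6.
Check: |p(1)| = 6 ≤ 8 = M_tri(1). ✓ Equality does not hold at z = 1 (the coefficients have mixed signs, so the terms do not all align in phase there).

M_tri(1) = 8; |p(1)| = 6; equality at z=1: no.


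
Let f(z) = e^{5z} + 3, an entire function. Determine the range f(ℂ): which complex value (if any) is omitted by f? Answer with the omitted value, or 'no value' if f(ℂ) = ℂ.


Little Picard bounds the complement of f(ℂ) to at most one point.
e^{5z} is never zero on ℂ, so 1·e^{5z} takes every value in ℂ ∖ {0}. Adding 3 shifts the range to ℂ ∖ {3}. Thus f omits exactly the value 3.

Omitted value: 3.


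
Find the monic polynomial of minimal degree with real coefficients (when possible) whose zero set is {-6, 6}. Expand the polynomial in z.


The polynomial is p(z) = ∏_{α ∈ S} (z − α), where S = {-6, 6}.
Expanding the product yields: p(z) = z^2 -36.
The resulting polynomial has degree 2 and real coefficients as required.

p(z) = z^2 -36.


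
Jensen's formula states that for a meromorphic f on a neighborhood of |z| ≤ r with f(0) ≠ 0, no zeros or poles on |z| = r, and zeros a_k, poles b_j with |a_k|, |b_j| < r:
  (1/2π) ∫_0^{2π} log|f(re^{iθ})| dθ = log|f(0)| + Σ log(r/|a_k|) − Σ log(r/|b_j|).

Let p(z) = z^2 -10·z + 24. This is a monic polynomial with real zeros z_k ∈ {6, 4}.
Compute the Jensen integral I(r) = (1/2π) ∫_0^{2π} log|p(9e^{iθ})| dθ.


Zeros: 4, 6; r = 9.
Inside |z| < r: 4, 6. Outside (|z| ≥ r): ∅.
p(0) = 24, so log|p(0)| = log(24) = 3.1781.
Apply Jensen: I(r) = log|p(0)| + Σ_k log(r/|z_k|), summed over zeros inside |z| < r.
  log(r/|z_k|) for z_k = 6: log(9/6) = 0.4055
  log(r/|z_k|) for z_k = 4: log(9/4) = 0.8109
Sum over inside zeros: 1.2164.
I(r) = log|p(0)| + (inside sum) = 3.1781 + 1.2164 = 4.3944.
Closed form (all zeros inside, monic): I(r) = n·log(r) = 2·log(9) = 4.3944. ✓

I(r) ≈ 4.3944.


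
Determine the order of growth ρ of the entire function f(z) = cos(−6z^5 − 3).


Write cos(w) = (e^{iw} ± e^{−iw})/(2 or 2i), so |cos(w)| ≤ e^{|w|}. With w = −6z^5 − 3, |w| ≤ 6r^5 + 3 on |z|=r, giving M(r) ≤ e^{6r^5 + 3} and ρ ≤ 5. For the lower bound, choose z on |z|=r with -6z^5 purely imaginary of modulus 6r^5; then |cos(−6z^5 − 3)| grows like e^{6r^5}/2, so ρ ≥ 5. Hence ρ = 5.
Therefore ρ = 5.

Order ρ = 5.


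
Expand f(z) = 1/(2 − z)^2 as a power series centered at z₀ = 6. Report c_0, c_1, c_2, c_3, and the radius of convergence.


Let w = z − z₀, so z = z₀ + w.
Then 2 − z = 2 − (z₀ + w) = (2 − z₀) − w = -4 − w.
f(z) = 1/(-4 − w)^2 = (1/(-4)^2) · (1 − w/(-4))^{−2}.
By the binomial series (1−u)^{−2} = Σ_{n≥0} C(n+1, 1) u^n for |u|<1, with u = w/(-4):
  c_n = C(n+1, 1) / (-4)^(n+2).
  c_0 = 1/(-4)^2 = 1/16.
  c_1 = 2/(-4)^3 = -1/32.
  c_2 = 3/(-4)^4 = 3/256.
  c_3 = 4/(-4)^5 = -1/256.
The series is valid for |w/d| < 1, i.e. |z − z₀| < |d|.
Radius of convergence: R = |2 − z₀| = |-4| = 4 (distance from z₀ to the singularity z = 2).

c_0 = 1/16, c_1 = -1/32, c_2 = 3/256, c_3 = -1/256; R = 4.


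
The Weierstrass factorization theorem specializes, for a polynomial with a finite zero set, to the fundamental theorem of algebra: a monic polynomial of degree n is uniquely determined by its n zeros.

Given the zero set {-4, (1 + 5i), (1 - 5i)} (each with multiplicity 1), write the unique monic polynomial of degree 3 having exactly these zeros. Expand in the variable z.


The polynomial is p(z) = ∏_{α ∈ S} (z − α), where S = {-4, (1 + 5i), (1 - 5i)}.
Expanding the product yields: p(z) = z^3 + 2·z^2 + 18·z + 104.
Note conjugate pairs combine to real quadratics: (z − (1+5i))(z − (1−5i)) = z² − 2z + 26.
The resulting polynomial has degree 3 and real coefficients as required.

p(z) = z^3 + 2·z^2 + 18·z + 104.


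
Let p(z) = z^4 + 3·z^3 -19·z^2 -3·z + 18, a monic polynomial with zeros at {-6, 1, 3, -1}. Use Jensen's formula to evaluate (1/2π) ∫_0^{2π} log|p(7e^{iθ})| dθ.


Zeros: -6, -1, 1, 3; r = 7.
Inside |z| < r: -6, -1, 1, 3. Outside (|z| ≥ r): ∅.
p(0) = 18, so log|p(0)| = log(18) = 2.8904.
Apply Jensen: I(r) = log|p(0)| + Σ_k log(r/|z_k|), summed over zeros inside |z| < r.
  log(r/|z_k|) for z_k = -6: log(7/6) = 0.1542
  log(r/|z_k|) for z_k = 1: log(7/1) = 1.9459
  log(r/|z_k|) for z_k = 3: log(7/3) = 0.8473
  log(r/|z_k|) for z_k = -1: log(7/1) = 1.9459
Sum over inside zeros: 4.8933.
I(r) = log|p(0)| + (inside sum) = 2.8904 + 4.8933 = 7.7836.
Closed form (all zeros inside, monic): I(r) = n·log(r) = 4·log(7) = 7.7836. ✓

I(r) ≈ 7.7836.


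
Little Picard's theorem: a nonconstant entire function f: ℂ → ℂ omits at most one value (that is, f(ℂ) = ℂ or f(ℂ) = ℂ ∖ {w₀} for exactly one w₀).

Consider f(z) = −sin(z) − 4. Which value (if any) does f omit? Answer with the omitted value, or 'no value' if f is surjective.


Little Picard bounds the complement of f(ℂ) to at most one point.
sin is entire and surjective onto ℂ: for every w ∈ ℂ, sin(ζ) = w has a solution ζ ∈ ℂ (e.g., via the complex inverse arcsin). With ζ = z this gives z = ζ/(1). Then -1·sin(z) takes every value in -1·ℂ = ℂ, and adding -4 is a bijection of ℂ. So f is surjective and omits no value. (Note: only on the real line is sin bounded by [−1, 1].)

Omitted value: no value.


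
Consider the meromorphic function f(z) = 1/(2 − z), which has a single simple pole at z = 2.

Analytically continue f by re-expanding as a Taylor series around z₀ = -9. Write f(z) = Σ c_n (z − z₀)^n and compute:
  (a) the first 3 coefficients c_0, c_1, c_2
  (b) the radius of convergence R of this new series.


Let w = z − z₀, so z = z₀ + w.
Then 2 − z = 2 − (z₀ + w) = (2 − z₀) − w = 11 − w.
f(z) = 1/(11 − w) = (1/(11)) · 1/(1 − w/(11)) = Σ_{n≥0} w^n / (11)^(n+1).
So c_n = 1/(11)^(n+1):
  c_0 = 1/(11)^1 = 1/11.
  c_1 = 1/(11)^2 = 1/121.
  c_2 = 1/(11)^3 = 1/1331.
The series is valid for |w/d| < 1, i.e. |z − z₀| < |d|.
Radius of convergence: R = |2 − z₀| = |11| = 11 (distance from z₀ to the singularity z = 2).

c_0 = 1/11, c_1 = 1/121, c_2 = 1/1331; R = 11.


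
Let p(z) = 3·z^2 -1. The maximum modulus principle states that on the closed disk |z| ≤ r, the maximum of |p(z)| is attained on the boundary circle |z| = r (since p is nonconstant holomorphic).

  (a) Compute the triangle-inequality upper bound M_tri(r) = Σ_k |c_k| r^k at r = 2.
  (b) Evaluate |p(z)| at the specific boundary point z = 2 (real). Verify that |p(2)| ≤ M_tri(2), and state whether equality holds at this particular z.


Coefficients: c_0 = -1, c_1 = 0, c_2 = 3. Radius r = 2.
Part (a). Triangle bound: M_tri(r) = Σ_k |c_k| r^k
  = |-1|·2^0 + |0|·2^1 + |3|·2^2
  = 1 + 0 + 12 = 13.
This bounds M(r) := max_{|z|=r} |p(z)| from above; equality holds iff all terms c_k z^k can be made to align in phase at a single z on |z|=r.
Part (b). At z = 2 (real, on the circle |z| = r):
  p(2) = (-1)·2^0 + (0)·2^1 + (3)·2^2 = 11.
  |p(2)| = 11.
Check: |p(2)| = 11 ≤ 13 = M_tri(2). ✓ Equality does not hold at z = 2 (the coefficients have mixed signs, so the terms do not all align in phase there).

M_tri(2) = 13; |p(2)| = 11; equality at z=2: no.


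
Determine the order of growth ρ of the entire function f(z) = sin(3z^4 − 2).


Write sin(w) = (e^{iw} ± e^{−iw})/(2 or 2i), so |sin(w)| ≤ e^{|w|}. With w = 3z^4 − 2, |w| ≤ 3r^4 + 2 on |z|=r, giving M(r) ≤ e^{3r^4 + 2} and ρ ≤ 4. For the lower bound, choose z on |z|=r with 3z^4 purely imaginary of modulus 3r^4; then |sin(3z^4 − 2)| grows like e^{3r^4}/2, so ρ ≥ 4. Hence ρ = 4.
Therefore ρ = 4.

Order ρ = 4.


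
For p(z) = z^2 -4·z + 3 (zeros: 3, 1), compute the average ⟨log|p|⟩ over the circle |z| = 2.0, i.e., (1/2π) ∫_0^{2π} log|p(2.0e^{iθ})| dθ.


Zeros: 1, 3; r = 2.0.
Inside |z| < r: 1. Outside (|z| ≥ r): 3.
p(0) = 3, so log|p(0)| = log(3) = 1.0986.
Apply Jensen: I(r) = log|p(0)| + Σ_k log(r/|z_k|), summed over zeros inside |z| < r.
  log(r/|z_k|) for z_k = 1: log(2.0/1) = 0.6931
  Outside zeros (3) contribute nothing to the Jensen sum.
Sum over inside zeros: 0.6931.
I(r) = log|p(0)| + (inside sum) = 1.0986 + 0.6931 = 1.7918.
Note: since some zeros are outside |z| ≤ r, the simplified n·log(r) form does NOT apply — only the inside zeros contribute.

I(r) ≈ 1.7918.


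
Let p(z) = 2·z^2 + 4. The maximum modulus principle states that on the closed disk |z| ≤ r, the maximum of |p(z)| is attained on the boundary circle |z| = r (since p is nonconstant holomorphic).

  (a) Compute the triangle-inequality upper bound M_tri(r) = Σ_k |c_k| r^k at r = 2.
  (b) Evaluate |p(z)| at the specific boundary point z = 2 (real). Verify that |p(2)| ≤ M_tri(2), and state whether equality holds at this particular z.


Coefficients: c_0 = 4, c_1 = 0, c_2 = 2. Radius r = 2.
Part (a). Triangle bound: M_tri(r) = Σ_k |c_k| r^k
  = |4|·2^0 + |0|·2^1 + |2|·2^2
  = 4 + 0 + 8 = 12.
This bounds M(r) := max_{|z|=r} |p(z)| from above; equality holds iff all terms c_k z^k can be made to align in phase at a single z on |z|=r.
Part (b). At z = 2 (real, on the circle |z| = r):
  p(2) = (4)·2^0 + (0)·2^1 + (2)·2^2 = 12.
  |p(2)| = 12.
Since all nonzero coefficients share the same sign, |p(2)| = 12 = M_tri(2); the triangle bound is attained at z = 2, so in fact M(r) = 12.

M_tri(2) = 12; |p(2)| = 12; equality at z=2: yes.


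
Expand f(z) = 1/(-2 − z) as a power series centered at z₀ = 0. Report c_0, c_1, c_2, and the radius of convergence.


Let w = z − z₀, so z = z₀ + w.
Then -2 − z = -2 − (z₀ + w) = (-2 − z₀) − w = -2 − w.
f(z) = 1/(-2 − w) = (1/(-2)) · 1/(1 − w/(-2)) = Σ_{n≥0} w^n / (-2)^(n+1).
So c_n = 1/(-2)^(n+1):
  c_0 = 1/(-2)^1 = -1/2.
  c_1 = 1/(-2)^2 = 1/4.
  c_2 = 1/(-2)^3 = -1/8.
The series is valid for |w/d| < 1, i.e. |z − z₀| < |d|.
Radius of convergence: R = |-2 − z₀| = |-2| = 2 (distance from z₀ to the singularity z = -2).

c_0 = -1/2, c_1 = 1/4, c_2 = -1/8; R = 2.


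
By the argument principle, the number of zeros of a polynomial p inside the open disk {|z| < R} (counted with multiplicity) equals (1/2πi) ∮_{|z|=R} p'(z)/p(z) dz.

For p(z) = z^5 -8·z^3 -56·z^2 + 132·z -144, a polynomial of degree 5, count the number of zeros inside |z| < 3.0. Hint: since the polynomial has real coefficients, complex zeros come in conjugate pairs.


The zeros of p are: 4, (1 + 1i), (1 - 1i), (-3 + 3i), (-3 - 3i).
Their magnitudes are: 4, 1.414, 1.414, 4.243, 4.243.
Zeros with |z| < R = 3.0: (1 + 1i), (1 - 1i).
Count = 2.
By the argument principle, (1/2πi) ∮_{|z|=R} p'(z)/p(z) dz equals exactly this count.

Number of zeros inside |z| < 3.0: 2.


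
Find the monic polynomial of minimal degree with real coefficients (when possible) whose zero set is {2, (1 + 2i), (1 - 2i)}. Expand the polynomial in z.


The polynomial is p(z) = ∏_{α ∈ S} (z − α), where S = {2, (1 + 2i), (1 - 2i)}.
Expanding the product yields: p(z) = z^3 -4·z^2 + 9·z -10.
Note conjugate pairs combine to real quadratics: (z − (1+2i))(z − (1−2i)) = z² − 2z + 5.
The resulting polynomial has degree 3 and real coefficients as required.

p(z) = z^3 -4·z^2 + 9·z -10.


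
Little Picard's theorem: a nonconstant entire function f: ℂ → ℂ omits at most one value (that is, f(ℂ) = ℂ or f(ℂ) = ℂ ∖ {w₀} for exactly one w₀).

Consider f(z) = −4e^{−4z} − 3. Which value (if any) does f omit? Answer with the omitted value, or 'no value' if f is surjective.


Little Picard bounds the complement of f(ℂ) to at most one point.
e^{−4z} is never zero on ℂ, so -4·e^{−4z} takes every value in ℂ ∖ {0}. Adding -3 shifts the range to ℂ ∖ {-3}. Thus f omits exactly the value -3.

Omitted value: -3.


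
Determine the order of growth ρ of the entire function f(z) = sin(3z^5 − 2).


Write sin(w) = (e^{iw} ± e^{−iw})/(2 or 2i), so |sin(w)| ≤ e^{|w|}. With w = 3z^5 − 2, |w| ≤ 3r^5 + 2 on |z|=r, giving M(r) ≤ e^{3r^5 + 2} and ρ ≤ 5. For the lower bound, choose z on |z|=r with 3z^5 purely imaginary of modulus 3r^5; then |sin(3z^5 − 2)| grows like e^{3r^5}/2, so ρ ≥ 5. Hence ρ = 5.
Therefore ρ = 5.

Order ρ = 5.


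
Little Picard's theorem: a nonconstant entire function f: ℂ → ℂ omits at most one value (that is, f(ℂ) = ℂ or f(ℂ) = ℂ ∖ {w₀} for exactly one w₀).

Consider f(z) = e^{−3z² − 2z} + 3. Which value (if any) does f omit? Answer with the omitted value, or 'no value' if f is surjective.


Little Picard bounds the complement of f(ℂ) to at most one point.
The exponent g(z) = −3z² − 2z is a nonconstant polynomial, hence surjective onto ℂ. So e^{g(z)} takes every value in {e^w : w ∈ ℂ} = ℂ ∖ {0}. Adding 3 shifts the range to ℂ ∖ {3}. f omits exactly 3.

Omitted value: 3.


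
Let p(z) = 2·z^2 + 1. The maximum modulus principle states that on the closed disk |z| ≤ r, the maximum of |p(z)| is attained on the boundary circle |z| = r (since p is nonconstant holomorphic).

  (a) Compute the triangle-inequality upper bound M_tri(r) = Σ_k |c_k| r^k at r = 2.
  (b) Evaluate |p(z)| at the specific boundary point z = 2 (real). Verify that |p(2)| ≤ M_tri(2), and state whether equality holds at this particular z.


Coefficients: c_0 = 1, c_1 = 0, c_2 = 2. Radius r = 2.
Part (a). Triangle bound: M_tri(r) = Σ_k |c_k| r^k
  = |1|·2^0 + |0|·2^1 + |2|·2^2
  = 1 + 0 + 8 = 9.
This bounds M(r) := max_{|z|=r} |p(z)| from above; equality holds iff all terms c_k z^k can be made to align in phase at a single z on |z|=r.
Part (b). At z = 2 (real, on the circle |z| = r):
  p(2) = (1)·2^0 + (0)·2^1 + (2)·2^2 = 9.
  |p(2)| = 9.
Since all nonzero coefficients share the same sign, |p(2)| = 9 = M_tri(2); the triangle bound is attained at z = 2, so in fact M(r) = 9.

M_tri(2) = 9; |p(2)| = 9; equality at z=2: yes.


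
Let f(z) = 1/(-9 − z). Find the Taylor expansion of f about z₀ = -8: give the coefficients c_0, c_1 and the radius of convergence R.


Let w = z − z₀, so z = z₀ + w.
Then -9 − z = -9 − (z₀ + w) = (-9 − z₀) − w = -1 − w.
f(z) = 1/(-1 − w) = (1/(-1)) · 1/(1 − w/(-1)) = Σ_{n≥0} w^n / (-1)^(n+1).
So c_n = 1/(-1)^(n+1):
  c_0 = 1/(-1)^1 = -1.
  c_1 = 1/(-1)^2 = 1.
The series is valid for |w/d| < 1, i.e. |z − z₀| < |d|.
Radius of convergence: R = |-9 − z₀| = |-1| = 1 (distance from z₀ to the singularity z = -9).

c_0 = -1, c_1 = 1; R = 1.


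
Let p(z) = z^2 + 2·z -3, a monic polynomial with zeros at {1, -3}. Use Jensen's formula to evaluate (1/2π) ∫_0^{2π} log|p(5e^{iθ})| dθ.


Zeros: -3, 1; r = 5.
Inside |z| < r: -3, 1. Outside (|z| ≥ r): ∅.
p(0) = -3, so log|p(0)| = log(3) = 1.0986.
Apply Jensen: I(r) = log|p(0)| + Σ_k log(r/|z_k|), summed over zeros inside |z| < r.
  log(r/|z_k|) for z_k = 1: log(5/1) = 1.6094
  log(r/|z_k|) for z_k = -3: log(5/3) = 0.5108
Sum over inside zeros: 2.1203.
I(r) = log|p(0)| + (inside sum) = 1.0986 + 2.1203 = 3.2189.
Closed form (all zeros inside, monic): I(r) = n·log(r) = 2·log(5) = 3.2189. ✓

I(r) ≈ 3.2189.


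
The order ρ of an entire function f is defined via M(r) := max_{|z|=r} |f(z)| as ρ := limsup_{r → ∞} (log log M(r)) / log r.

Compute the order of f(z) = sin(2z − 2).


sin(w) is a linear combination of e^{iw} and e^{−iw} (or e^w, e^{−w} in the hyperbolic case), so |sin(w)| ≤ e^{|w|}. With w = 2z − 2, |w| ≤ 2|z| + 2 = 2r + 2 on |z| = r, giving M(r) ≤ e^{2r + 2}, so ρ ≤ 1. On a suitable ray (z = it for sin/cos; z = t for sinh/cosh, t real → ∞), |sin(2z − 2)| grows like e^{2|t|}/2, so ρ ≥ 1. Hence ρ = 1.
Therefore ρ = 1.

Order ρ = 1.


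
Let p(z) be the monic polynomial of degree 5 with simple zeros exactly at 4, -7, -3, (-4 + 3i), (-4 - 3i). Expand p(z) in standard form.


The polynomial is p(z) = ∏_{α ∈ S} (z − α), where S = {4, -7, -3, (-4 + 3i), (-4 - 3i)}.
Expanding the product yields: p(z) = z^5 + 14·z^4 + 54·z^3 -86·z^2 -1147·z -2100.
Note conjugate pairs combine to real quadratics: (z − (-4+3i))(z − (-4−3i)) = z² + 8z + 25.
The resulting polynomial has degree 5 and real coefficients as required.

p(z) = z^5 + 14·z^4 + 54·z^3 -86·z^2 -1147·z -2100.


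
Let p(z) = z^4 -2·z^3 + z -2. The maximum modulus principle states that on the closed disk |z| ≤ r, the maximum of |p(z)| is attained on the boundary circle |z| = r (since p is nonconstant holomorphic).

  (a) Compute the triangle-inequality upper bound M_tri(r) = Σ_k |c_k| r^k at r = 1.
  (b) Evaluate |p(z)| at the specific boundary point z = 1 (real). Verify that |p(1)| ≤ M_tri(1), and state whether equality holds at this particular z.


Coefficients: c_0 = -2, c_1 = 1, c_2 = 0, c_3 = -2, c_4 = 1. Radius r = 1.
Part (a). Triangle bound: M_tri(r) = Σ_k |c_k| r^k
  = |-2|·1^0 + |1|·1^1 + |0|·1^2 + |-2|·1^3 + |1|·1^4
  = 2 + 1 + 0 + 2 + 1 = 6.
This bounds M(r) := max_{|z|=r} |p(z)| from above; equality holds iff all terms c_k z^k can be made to align in phase at a single z on |z|=r.
Part (b). At z = 1 (real, on the circle |z| = r):
  p(1) = (-2)·1^0 + (1)·1^1 + (0)·1^2 + (-2)·1^3 + (1)·1^4 = -2.
  |p(1)| = 2.
Check: |p(1)| = 2 ≤ 6 = M_tri(1). ✓ Equality does not hold at z = 1 (the coefficients have mixed signs, so the terms do not all align in phase there).

M_tri(1) = 6; |p(1)| = 2; equality at z=1: no.


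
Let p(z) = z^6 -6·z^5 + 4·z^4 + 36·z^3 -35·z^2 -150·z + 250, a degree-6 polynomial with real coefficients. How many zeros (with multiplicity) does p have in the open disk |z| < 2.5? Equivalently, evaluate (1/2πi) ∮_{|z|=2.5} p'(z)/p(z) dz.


The zeros of p are: (-2 + 1i), (-2 - 1i), (2 + 1i), (2 - 1i), (3 + 1i), (3 - 1i).
Their magnitudes are: 2.236, 2.236, 2.236, 2.236, 3.162, 3.162.
Zeros with |z| < R = 2.5: (-2 + 1i), (-2 - 1i), (2 + 1i), (2 - 1i).
Count = 4.
By the argument principle, (1/2πi) ∮_{|z|=R} p'(z)/p(z) dz equals exactly this count.

Number of zeros inside |z| < 2.5: 4.


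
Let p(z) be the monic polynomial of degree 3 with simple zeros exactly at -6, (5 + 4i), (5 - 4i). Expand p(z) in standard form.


The polynomial is p(z) = ∏_{α ∈ S} (z − α), where S = {-6, (5 + 4i), (5 - 4i)}.
Expanding the product yields: p(z) = z^3 -4·z^2 -19·z + 246.
Note conjugate pairs combine to real quadratics: (z − (5+4i))(z − (5−4i)) = z² − 10z + 41.
The resulting polynomial has degree 3 and real coefficients as required.

p(z) = z^3 -4·z^2 -19·z + 246.


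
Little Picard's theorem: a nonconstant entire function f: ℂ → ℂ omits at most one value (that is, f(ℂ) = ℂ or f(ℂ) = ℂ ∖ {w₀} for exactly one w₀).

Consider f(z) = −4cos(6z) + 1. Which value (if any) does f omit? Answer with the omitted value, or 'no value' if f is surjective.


Little Picard bounds the complement of f(ℂ) to at most one point.
cos is entire and surjective onto ℂ: for every w ∈ ℂ, cos(ζ) = w has a solution ζ ∈ ℂ (e.g., via the complex inverse arccos). With ζ = 6z this gives z = ζ/(6). Then -4·cos(6z) takes every value in -4·ℂ = ℂ, and adding 1 is a bijection of ℂ. So f is surjective and omits no value. (Note: only on the real line is cos bounded by [−1, 1].)

Omitted value: no value.


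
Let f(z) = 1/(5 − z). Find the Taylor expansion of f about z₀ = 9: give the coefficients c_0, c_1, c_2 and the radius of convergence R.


Let w = z − z₀, so z = z₀ + w.
Then 5 − z = 5 − (z₀ + w) = (5 − z₀) − w = -4 − w.
f(z) = 1/(-4 − w) = (1/(-4)) · 1/(1 − w/(-4)) = Σ_{n≥0} w^n / (-4)^(n+1).
So c_n = 1/(-4)^(n+1):
  c_0 = 1/(-4)^1 = -1/4.
  c_1 = 1/(-4)^2 = 1/16.
  c_2 = 1/(-4)^3 = -1/64.
The series is valid for |w/d| < 1, i.e. |z − z₀| < |d|.
Radius of convergence: R = |5 − z₀| = |-4| = 4 (distance from z₀ to the singularity z = 5).

c_0 = -1/4, c_1 = 1/16, c_2 = -1/64; R = 4.


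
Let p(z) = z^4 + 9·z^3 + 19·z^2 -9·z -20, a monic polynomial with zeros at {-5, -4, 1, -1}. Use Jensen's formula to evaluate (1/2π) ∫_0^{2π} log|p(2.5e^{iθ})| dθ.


Zeros: -5, -4, -1, 1; r = 2.5.
Inside |z| < r: -1, 1. Outside (|z| ≥ r): -5, -4.
p(0) = -20, so log|p(0)| = log(20) = 2.9957.
Apply Jensen: I(r) = log|p(0)| + Σ_k log(r/|z_k|), summed over zeros inside |z| < r.
  log(r/|z_k|) for z_k = 1: log(2.5/1) = 0.9163
  log(r/|z_k|) for z_k = -1: log(2.5/1) = 0.9163
  Outside zeros (-5, -4) contribute nothing to the Jensen sum.
Sum over inside zeros: 1.8326.
I(r) = log|p(0)| + (inside sum) = 2.9957 + 1.8326 = 4.8283.
Note: since some zeros are outside |z| ≤ r, the simplified n·log(r) form does NOT apply — only the inside zeros contribute.

I(r) ≈ 4.8283.


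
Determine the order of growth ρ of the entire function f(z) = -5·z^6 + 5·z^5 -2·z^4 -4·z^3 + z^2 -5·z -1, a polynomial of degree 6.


|f(z)| ≤ Σ|c_k|·r^k = O(r^6) as r → ∞. Polynomial growth is O(e^{r^ε}) for every ε > 0 (since r^6/e^{r^ε} → 0), so ρ ≤ ε for all ε > 0, i.e. ρ = 0. Every nonconstant polynomial has order 0.
Therefore ρ = 0.

Order ρ = 0.


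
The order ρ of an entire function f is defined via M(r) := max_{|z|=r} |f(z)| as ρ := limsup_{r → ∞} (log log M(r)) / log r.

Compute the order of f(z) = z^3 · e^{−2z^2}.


M(r) = max_{|z|=r} |1|·|z|^3·|e^{−2z^2}| = 1·r^3 · e^{2r^2} (the factors attain their maxima compatibly on |z|=r). Then log M(r) = log 1 + 3·log r + 2r^2, dominated by the last term, so log log M(r) ~ 2·log r. The polynomial factor 1z^3 contributes only a log r term and does not affect the order. ρ = 2.
Therefore ρ = 2.

Order ρ = 2.


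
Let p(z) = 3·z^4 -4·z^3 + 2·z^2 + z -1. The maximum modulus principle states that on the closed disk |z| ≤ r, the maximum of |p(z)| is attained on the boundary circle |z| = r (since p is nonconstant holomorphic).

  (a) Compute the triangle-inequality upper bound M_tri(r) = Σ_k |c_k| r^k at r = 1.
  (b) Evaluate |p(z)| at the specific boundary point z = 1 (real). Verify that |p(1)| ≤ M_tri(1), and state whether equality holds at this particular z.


Coefficients: c_0 = -1, c_1 = 1, c_2 = 2, c_3 = -4, c_4 = 3. Radius r = 1.
Part (a). Triangle bound: M_tri(r) = Σ_k |c_k| r^k
  = |-1|·1^0 + |1|·1^1 + |2|·1^2 + |-4|·1^3 + |3|·1^4
  = 1 + 1 + 2 + 4 + 3 = 11.
This bounds M(r) := max_{|z|=r} |p(z)| from above; equality holds iff all terms c_k z^k can be made to align in phase at a single z on |z|=r.
Part (b). At z = 1 (real, on the circle |z| = r):
  p(1) = (-1)·1^0 + (1)·1^1 + (2)·1^2 + (-4)·1^3 + (3)·1^4 = 1.
  |p(1)| = 1.
Check: |p(1)| = 1 ≤ 11 = M_tri(1). ✓ Equality does not hold at z = 1 (the coefficients have mixed signs, so the terms do not all align in phase there).

M_tri(1) = 11; |p(1)| = 1; equality at z=1: no.


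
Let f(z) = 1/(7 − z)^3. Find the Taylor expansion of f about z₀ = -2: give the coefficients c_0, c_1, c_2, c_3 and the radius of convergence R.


Let w = z − z₀, so z = z₀ + w.
Then 7 − z = 7 − (z₀ + w) = (7 − z₀) − w = 9 − w.
f(z) = 1/(9 − w)^3 = (1/(9)^3) · (1 − w/(9))^{−3}.
By the binomial series (1−u)^{−3} = Σ_{n≥0} C(n+2, 2) u^n for |u|<1, with u = w/(9):
  c_n = C(n+2, 2) / (9)^(n+3).
  c_0 = 1/(9)^3 = 1/729.
  c_1 = 3/(9)^4 = 1/2187.
  c_2 = 6/(9)^5 = 2/19683.
  c_3 = 10/(9)^6 = 10/531441.
The series is valid for |w/d| < 1, i.e. |z − z₀| < |d|.
Radius of convergence: R = |7 − z₀| = |9| = 9 (distance from z₀ to the singularity z = 7).

c_0 = 1/729, c_1 = 1/2187, c_2 = 2/19683, c_3 = 10/531441; R = 9.


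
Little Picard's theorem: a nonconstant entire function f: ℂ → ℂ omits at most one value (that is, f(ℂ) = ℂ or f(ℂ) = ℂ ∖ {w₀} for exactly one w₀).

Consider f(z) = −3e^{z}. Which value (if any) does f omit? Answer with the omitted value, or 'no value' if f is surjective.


Little Picard bounds the complement of f(ℂ) to at most one point.
e^{z} is never zero on ℂ, so -3·e^{z} takes every value in ℂ ∖ {0}. Adding 0 shifts the range to ℂ ∖ {0}. Thus f omits exactly the value 0.

Omitted value: 0.


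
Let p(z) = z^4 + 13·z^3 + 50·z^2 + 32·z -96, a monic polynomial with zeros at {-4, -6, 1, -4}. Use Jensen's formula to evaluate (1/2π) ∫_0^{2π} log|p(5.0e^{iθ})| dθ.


Zeros: -6, -4, -4, 1; r = 5.0.
Inside |z| < r: -4, -4, 1. Outside (|z| ≥ r): -6.
p(0) = -96, so log|p(0)| = log(96) = 4.5643.
Apply Jensen: I(r) = log|p(0)| + Σ_k log(r/|z_k|), summed over zeros inside |z| < r.
  log(r/|z_k|) for z_k = -4: log(5.0/4) = 0.2231
  log(r/|z_k|) for z_k = 1: log(5.0/1) = 1.6094
  log(r/|z_k|) for z_k = -4: log(5.0/4) = 0.2231
  Outside zeros (-6) contribute nothing to the Jensen sum.
Sum over inside zeros: 2.0557.
I(r) = log|p(0)| + (inside sum) = 4.5643 + 2.0557 = 6.6201.
Note: since some zeros are outside |z| ≤ r, the simplified n·log(r) form does NOT apply — only the inside zeros contribute.

I(r) ≈ 6.6201.


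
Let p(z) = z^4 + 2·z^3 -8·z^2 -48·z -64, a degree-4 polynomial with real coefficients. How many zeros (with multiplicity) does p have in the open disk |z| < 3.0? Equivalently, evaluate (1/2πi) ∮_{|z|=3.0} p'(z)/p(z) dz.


The zeros of p are: 4, -2, (-2 + 2i), (-2 - 2i).
Their magnitudes are: 4, 2, 2.828, 2.828.
Zeros with |z| < R = 3.0: -2, (-2 + 2i), (-2 - 2i).
Count = 3.
By the argument principle, (1/2πi) ∮_{|z|=R} p'(z)/p(z) dz equals exactly this count.

Number of zeros inside |z| < 3.0: 3.


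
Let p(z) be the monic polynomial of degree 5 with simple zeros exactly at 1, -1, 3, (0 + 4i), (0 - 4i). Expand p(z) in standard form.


The polynomial is p(z) = ∏_{α ∈ S} (z − α), where S = {1, -1, 3, (0 + 4i), (0 - 4i)}.
Expanding the product yields: p(z) = z^5 -3·z^4 + 15·z^3 -45·z^2 -16·z + 48.
Note conjugate pairs combine to real quadratics: (z − (0+4i))(z − (0−4i)) = z² + 16.
The resulting polynomial has degree 5 and real coefficients as required.

p(z) = z^5 -3·z^4 + 15·z^3 -45·z^2 -16·z + 48.


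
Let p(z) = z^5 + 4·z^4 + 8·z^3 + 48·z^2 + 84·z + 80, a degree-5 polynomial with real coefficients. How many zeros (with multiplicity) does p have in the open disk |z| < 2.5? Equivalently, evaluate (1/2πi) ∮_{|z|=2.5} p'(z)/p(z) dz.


The zeros of p are: (1 + 3i), (1 - 3i), -4, (-1 + 1i), (-1 - 1i).
Their magnitudes are: 3.162, 3.162, 4, 1.414, 1.414.
Zeros with |z| < R = 2.5: (-1 + 1i), (-1 - 1i).
Count = 2.
By the argument principle, (1/2πi) ∮_{|z|=R} p'(z)/p(z) dz equals exactly this count.

Number of zeros inside |z| < 2.5: 2.


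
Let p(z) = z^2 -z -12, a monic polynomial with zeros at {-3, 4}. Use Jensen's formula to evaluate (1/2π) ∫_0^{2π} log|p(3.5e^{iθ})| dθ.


Zeros: -3, 4; r = 3.5.
Inside |z| < r: -3. Outside (|z| ≥ r): 4.
p(0) = -12, so log|p(0)| = log(12) = 2.4849.
Apply Jensen: I(r) = log|p(0)| + Σ_k log(r/|z_k|), summed over zeros inside |z| < r.
  log(r/|z_k|) for z_k = -3: log(3.5/3) = 0.1542
  Outside zeros (4) contribute nothing to the Jensen sum.
Sum over inside zeros: 0.1542.
I(r) = log|p(0)| + (inside sum) = 2.4849 + 0.1542 = 2.6391.
Note: since some zeros are outside |z| ≤ r, the simplified n·log(r) form does NOT apply — only the inside zeros contribute.

I(r) ≈ 2.6391.


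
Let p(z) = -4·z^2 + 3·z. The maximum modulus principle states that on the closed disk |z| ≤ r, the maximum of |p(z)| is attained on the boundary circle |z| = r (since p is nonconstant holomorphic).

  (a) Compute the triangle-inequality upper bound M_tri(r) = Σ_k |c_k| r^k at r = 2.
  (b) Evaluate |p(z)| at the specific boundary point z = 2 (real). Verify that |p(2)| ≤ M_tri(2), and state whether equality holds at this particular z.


Coefficients: c_0 = 0, c_1 = 3, c_2 = -4. Radius r = 2.
Part (a). Triangle bound: M_tri(r) = Σ_k |c_k| r^k
  = |0|·2^0 + |3|·2^1 + |-4|·2^2
  = 0 + 6 + 16 = 22.
This bounds M(r) := max_{|z|=r} |p(z)| from above; equality holds iff all terms c_k z^k can be made to align in phase at a single z on |z|=r.
Part (b). At z = 2 (real, on the circle |z| = r):
  p(2) = (0)·2^0 + (3)·2^1 + (-4)·2^2 = -10.
  |p(2)| = 10.
Check: |p(2)| = 10 ≤ 22 = M_tri(2). ✓ Equality does not hold at z = 2 (the coefficients have mixed signs, so the terms do not all align in phase there).

M_tri(2) = 22; |p(2)| = 10; equality at z=2: no.


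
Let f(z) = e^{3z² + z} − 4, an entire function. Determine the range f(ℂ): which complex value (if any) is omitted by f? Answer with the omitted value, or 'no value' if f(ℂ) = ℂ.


Little Picard bounds the complement of f(ℂ) to at most one point.
The exponent g(z) = 3z² + z is a nonconstant polynomial, hence surjective onto ℂ. So e^{g(z)} takes every value in {e^w : w ∈ ℂ} = ℂ ∖ {0}. Adding -4 shifts the range to ℂ ∖ {-4}. f omits exactly -4.

Omitted value: -4.


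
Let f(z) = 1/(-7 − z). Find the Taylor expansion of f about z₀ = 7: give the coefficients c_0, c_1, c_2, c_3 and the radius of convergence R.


Let w = z − z₀, so z = z₀ + w.
Then -7 − z = -7 − (z₀ + w) = (-7 − z₀) − w = -14 − w.
f(z) = 1/(-14 − w) = (1/(-14)) · 1/(1 − w/(-14)) = Σ_{n≥0} w^n / (-14)^(n+1).
So c_n = 1/(-14)^(n+1):
  c_0 = 1/(-14)^1 = -1/14.
  c_1 = 1/(-14)^2 = 1/196.
  c_2 = 1/(-14)^3 = -1/2744.
  c_3 = 1/(-14)^4 = 1/38416.
The series is valid for |w/d| < 1, i.e. |z − z₀| < |d|.
Radius of convergence: R = |-7 − z₀| = |-14| = 14 (distance from z₀ to the singularity z = -7).

c_0 = -1/14, c_1 = 1/196, c_2 = -1/2744, c_3 = 1/38416; R = 14.


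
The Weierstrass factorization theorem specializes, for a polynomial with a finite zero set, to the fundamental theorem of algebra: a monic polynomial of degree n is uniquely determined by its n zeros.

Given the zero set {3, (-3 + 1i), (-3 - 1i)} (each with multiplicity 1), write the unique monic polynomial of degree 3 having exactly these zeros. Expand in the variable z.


The polynomial is p(z) = ∏_{α ∈ S} (z − α), where S = {3, (-3 + 1i), (-3 - 1i)}.
Expanding the product yields: p(z) = z^3 + 3·z^2 -8·z -30.
Note conjugate pairs combine to real quadratics: (z − (-3+1i))(z − (-3−1i)) = z² + 6z + 10.
The resulting polynomial has degree 3 and real coefficients as required.

p(z) = z^3 + 3·z^2 -8·z -30.


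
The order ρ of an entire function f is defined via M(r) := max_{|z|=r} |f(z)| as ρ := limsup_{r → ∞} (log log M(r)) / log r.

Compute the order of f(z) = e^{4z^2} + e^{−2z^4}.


Each summand is entire of order 2 and 4 respectively (as in the single-exponential case). The order of a sum is at most the max of the orders, so ρ ≤ 4. For the lower bound: on |z|=r choose arg z so that -2z^4 is real positive; then |e^{-2z^4}| = e^{2r^4} while |e^{4z^2}| ≤ e^{4r^2} = o(e^{2r^4}). So |f| ≥ e^{2r^4}(1 − o(1)) and ρ ≥ 4. Hence ρ = max(2, 4) = 4.
Therefore ρ = 4.

Order ρ = 4.


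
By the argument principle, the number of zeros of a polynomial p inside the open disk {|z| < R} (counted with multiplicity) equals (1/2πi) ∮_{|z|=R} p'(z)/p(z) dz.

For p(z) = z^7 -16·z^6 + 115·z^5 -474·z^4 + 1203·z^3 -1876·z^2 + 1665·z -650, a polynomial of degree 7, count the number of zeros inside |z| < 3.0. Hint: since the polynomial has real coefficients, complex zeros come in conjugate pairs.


The zeros of p are: (2 + 1i), (2 - 1i), (3 + 2i), (3 - 2i), 2, (2 + 1i), (2 - 1i).
Their magnitudes are: 2.236, 2.236, 3.606, 3.606, 2, 2.236, 2.236.
Zeros with |z| < R = 3.0: (2 + 1i), (2 - 1i), 2, (2 + 1i), (2 - 1i).
Count = 5.
By the argument principle, (1/2πi) ∮_{|z|=R} p'(z)/p(z) dz equals exactly this count.

Number of zeros inside |z| < 3.0: 5.


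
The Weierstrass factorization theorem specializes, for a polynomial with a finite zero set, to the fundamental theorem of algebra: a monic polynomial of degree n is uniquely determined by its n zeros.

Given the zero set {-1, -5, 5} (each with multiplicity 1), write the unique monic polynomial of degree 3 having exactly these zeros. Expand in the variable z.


The polynomial is p(z) = ∏_{α ∈ S} (z − α), where S = {-1, -5, 5}.
Expanding the product yields: p(z) = z^3 + z^2 -25·z -25.
The resulting polynomial has degree 3 and real coefficients as required.

p(z) = z^3 + z^2 -25·z -25.


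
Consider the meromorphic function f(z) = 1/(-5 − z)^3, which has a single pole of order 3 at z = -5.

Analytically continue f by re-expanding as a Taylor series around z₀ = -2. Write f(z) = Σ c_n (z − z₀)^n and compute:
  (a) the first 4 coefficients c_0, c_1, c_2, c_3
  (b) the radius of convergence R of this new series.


Let w = z − z₀, so z = z₀ + w.
Then -5 − z = -5 − (z₀ + w) = (-5 − z₀) − w = -3 − w.
f(z) = 1/(-3 − w)^3 = (1/(-3)^3) · (1 − w/(-3))^{−3}.
By the binomial series (1−u)^{−3} = Σ_{n≥0} C(n+2, 2) u^n for |u|<1, with u = w/(-3):
  c_n = C(n+2, 2) / (-3)^(n+3).
  c_0 = 1/(-3)^3 = -1/27.
  c_1 = 3/(-3)^4 = 1/27.
  c_2 = 6/(-3)^5 = -2/81.
  c_3 = 10/(-3)^6 = 10/729.
The series is valid for |w/d| < 1, i.e. |z − z₀| < |d|.
Radius of convergence: R = |-5 − z₀| = |-3| = 3 (distance from z₀ to the singularity z = -5).

c_0 = -1/27, c_1 = 1/27, c_2 = -2/81, c_3 = 10/729; R = 3.


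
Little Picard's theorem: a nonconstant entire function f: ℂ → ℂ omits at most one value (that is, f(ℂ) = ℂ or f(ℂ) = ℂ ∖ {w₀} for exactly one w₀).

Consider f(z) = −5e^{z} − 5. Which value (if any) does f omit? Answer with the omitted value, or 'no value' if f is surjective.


Little Picard bounds the complement of f(ℂ) to at most one point.
e^{z} is never zero on ℂ, so -5·e^{z} takes every value in ℂ ∖ {0}. Adding -5 shifts the range to ℂ ∖ {-5}. Thus f omits exactly the value -5.

Omitted value: -5.


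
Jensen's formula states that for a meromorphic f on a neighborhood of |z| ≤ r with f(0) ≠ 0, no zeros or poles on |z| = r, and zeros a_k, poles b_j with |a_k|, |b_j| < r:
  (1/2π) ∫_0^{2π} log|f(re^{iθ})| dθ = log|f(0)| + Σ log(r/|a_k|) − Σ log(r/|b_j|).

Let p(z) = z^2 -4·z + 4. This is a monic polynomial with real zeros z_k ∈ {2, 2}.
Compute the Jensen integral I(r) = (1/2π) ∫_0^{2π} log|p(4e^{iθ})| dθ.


Zeros: 2, 2; r = 4.
Inside |z| < r: 2, 2. Outside (|z| ≥ r): ∅.
p(0) = 4, so log|p(0)| = log(4) = 1.3863.
Apply Jensen: I(r) = log|p(0)| + Σ_k log(r/|z_k|), summed over zeros inside |z| < r.
  log(r/|z_k|) for z_k = 2: log(4/2) = 0.6931
  log(r/|z_k|) for z_k = 2: log(4/2) = 0.6931
Sum over inside zeros: 1.3863.
I(r) = log|p(0)| + (inside sum) = 1.3863 + 1.3863 = 2.7726.
Closed form (all zeros inside, monic): I(r) = n·log(r) = 2·log(4) = 2.7726. ✓

I(r) ≈ 2.7726.
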